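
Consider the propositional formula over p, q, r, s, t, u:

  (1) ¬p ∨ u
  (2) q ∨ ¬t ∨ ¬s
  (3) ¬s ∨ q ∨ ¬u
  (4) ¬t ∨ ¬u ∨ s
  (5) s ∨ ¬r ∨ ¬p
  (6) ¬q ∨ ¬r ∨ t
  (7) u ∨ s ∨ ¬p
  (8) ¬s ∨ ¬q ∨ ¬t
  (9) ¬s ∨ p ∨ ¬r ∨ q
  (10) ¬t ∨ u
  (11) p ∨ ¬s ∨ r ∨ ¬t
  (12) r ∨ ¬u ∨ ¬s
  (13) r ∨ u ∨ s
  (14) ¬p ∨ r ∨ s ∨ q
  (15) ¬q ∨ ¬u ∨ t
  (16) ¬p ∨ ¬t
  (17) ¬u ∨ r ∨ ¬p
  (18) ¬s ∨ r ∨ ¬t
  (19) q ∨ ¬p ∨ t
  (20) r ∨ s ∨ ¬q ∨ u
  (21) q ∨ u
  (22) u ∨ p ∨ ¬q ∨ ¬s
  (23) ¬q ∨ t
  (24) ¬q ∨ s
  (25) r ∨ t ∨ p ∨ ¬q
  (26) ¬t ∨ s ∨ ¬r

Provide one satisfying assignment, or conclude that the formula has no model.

p: False; q: False; r: False; s: False; t: False; u: True

Try p = False.
Try t = False.
Unit clause (¬q) forces q = False.
Unit clause (u) forces u = True.
Unit clause (¬s) forces s = False.
No clause remains; r is free.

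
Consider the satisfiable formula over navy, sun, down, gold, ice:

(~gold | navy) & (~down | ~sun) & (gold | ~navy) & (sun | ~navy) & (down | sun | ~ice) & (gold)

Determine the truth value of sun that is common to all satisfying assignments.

Suppose sun = 0.
From the singleton clause (~navy), navy = 0.
From the singleton clause (~gold), gold = 0.
But (gold) is also a unit clause — contradiction.
So every satisfying assignment has sun = True.

True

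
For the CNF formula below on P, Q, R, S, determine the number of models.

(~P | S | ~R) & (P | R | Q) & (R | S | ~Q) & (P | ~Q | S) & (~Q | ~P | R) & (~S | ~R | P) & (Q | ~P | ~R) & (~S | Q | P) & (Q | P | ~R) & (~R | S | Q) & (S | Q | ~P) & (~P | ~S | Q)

There are 2^4 = 16 truth assignments over (P, Q, R, S).
Split on R. With R = 1, the clauses containing R are satisfied and ~R drops from the rest; 1 of the 2^3 = 8 assignments to the other variables satisfy what remains.
With R = 0, by the same count on the reduced clause set, 1 assignment works.
Total: 1 + 1 = 2.

2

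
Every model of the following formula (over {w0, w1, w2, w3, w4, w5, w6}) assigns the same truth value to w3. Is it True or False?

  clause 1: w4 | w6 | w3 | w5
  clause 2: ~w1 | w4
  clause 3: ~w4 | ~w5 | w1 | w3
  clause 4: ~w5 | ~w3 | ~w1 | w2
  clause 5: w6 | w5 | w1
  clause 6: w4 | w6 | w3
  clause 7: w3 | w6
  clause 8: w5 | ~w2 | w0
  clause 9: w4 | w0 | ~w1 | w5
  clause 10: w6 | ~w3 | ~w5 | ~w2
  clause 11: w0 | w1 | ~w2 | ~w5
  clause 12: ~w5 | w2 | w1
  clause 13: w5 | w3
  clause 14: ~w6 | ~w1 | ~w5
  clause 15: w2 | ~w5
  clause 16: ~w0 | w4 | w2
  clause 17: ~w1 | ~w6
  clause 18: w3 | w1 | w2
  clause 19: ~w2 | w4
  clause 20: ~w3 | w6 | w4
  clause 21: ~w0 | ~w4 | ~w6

Suppose w3 = 0.
Unit clause (w6) forces w6 = 1.
Unit clause (w5) forces w5 = 1.
Unit clause (~w1) forces w1 = 0.
Unit clause (~w4) forces w4 = 0.
Unit clause (w2) forces w2 = 1.
That conflicts with the unit clause (~w2).
So every satisfying assignment has w3 = True.

True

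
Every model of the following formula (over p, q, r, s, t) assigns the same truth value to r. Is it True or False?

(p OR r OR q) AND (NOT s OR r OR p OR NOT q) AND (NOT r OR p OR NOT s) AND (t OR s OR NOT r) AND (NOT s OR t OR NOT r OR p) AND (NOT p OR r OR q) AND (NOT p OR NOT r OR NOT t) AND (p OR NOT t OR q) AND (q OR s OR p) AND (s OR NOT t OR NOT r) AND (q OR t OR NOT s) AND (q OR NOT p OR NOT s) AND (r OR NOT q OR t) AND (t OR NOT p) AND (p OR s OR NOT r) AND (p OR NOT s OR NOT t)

Suppose r = true.
Try p = true.
(NOT t) alone gives t = false.
But (t) is also a unit clause — contradiction.
So p must be the other value — set p = false.
(NOT s) alone gives s = false.
But (s) is also a unit clause — contradiction.
Either choice for p ends in contradiction.
So every satisfying assignment has r = False.

False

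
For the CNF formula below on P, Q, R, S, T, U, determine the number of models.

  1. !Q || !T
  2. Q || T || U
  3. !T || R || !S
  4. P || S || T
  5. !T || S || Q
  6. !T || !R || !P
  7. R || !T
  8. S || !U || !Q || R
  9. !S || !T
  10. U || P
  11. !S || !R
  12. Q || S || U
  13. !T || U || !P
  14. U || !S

9

There are 2^6 = 64 truth assignments over (P, Q, R, S, T, U).
Split on R. With R = true, the clauses containing R are satisfied and !R drops from the rest; 3 of the 2^5 = 32 assignments to the other variables satisfy what remains.
With R = false, by the same count on the reduced clause set, 6 assignments work.
Total: 3 + 6 = 9.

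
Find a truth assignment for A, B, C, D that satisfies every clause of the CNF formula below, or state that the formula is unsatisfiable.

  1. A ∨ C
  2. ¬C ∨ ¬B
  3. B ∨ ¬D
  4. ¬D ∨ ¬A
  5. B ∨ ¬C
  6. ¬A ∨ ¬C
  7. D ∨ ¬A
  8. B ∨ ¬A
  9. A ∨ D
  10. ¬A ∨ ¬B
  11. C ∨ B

UNSATISFIABLE

Try A = True.
Unit clause (¬D) forces D = False.
Now (D) is unsatisfied and unit — conflict.
That branch fails; take A = False instead.
Unit clause (C) forces C = True.
Unit clause (¬B) forces B = False.
Now (B) is unsatisfied and unit — conflict.
Neither A = True nor A = False works.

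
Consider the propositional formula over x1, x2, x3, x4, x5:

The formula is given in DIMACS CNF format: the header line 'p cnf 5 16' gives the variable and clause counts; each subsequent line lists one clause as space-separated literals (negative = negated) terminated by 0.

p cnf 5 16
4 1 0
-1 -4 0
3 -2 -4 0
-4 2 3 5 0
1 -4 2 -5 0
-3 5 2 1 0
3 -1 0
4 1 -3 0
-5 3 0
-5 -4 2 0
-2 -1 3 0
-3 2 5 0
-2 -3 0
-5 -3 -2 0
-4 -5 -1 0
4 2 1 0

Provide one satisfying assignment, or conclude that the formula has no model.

Suppose x4 = False.
From the singleton clause (x1), x1 = True.
From the singleton clause (x3), x3 = True.
From the singleton clause (¬x2), x2 = False.
From the singleton clause (x5), x5 = True.
All clauses are satisfied.

x1=True,  x2=False,  x3=True,  x4=False,  x5=True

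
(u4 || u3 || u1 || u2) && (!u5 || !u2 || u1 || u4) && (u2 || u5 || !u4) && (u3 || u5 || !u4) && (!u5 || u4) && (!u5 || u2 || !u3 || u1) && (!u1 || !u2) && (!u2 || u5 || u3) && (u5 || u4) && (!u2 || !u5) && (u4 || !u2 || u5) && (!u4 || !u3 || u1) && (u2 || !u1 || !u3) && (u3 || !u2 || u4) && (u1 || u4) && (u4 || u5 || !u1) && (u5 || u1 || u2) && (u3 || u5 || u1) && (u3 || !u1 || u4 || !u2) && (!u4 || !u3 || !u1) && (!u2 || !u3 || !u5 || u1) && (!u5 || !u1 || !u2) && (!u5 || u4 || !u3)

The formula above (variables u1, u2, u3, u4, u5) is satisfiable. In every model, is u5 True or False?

True

Suppose u5 = false.
Unit clause (u4) forces u4 = true.
Unit clause (u2) forces u2 = true.
Unit clause (u3) forces u3 = true.
Unit clause (!u1) forces u1 = false.
But (u1) is also a unit clause — contradiction.
So every satisfying assignment has u5 = True.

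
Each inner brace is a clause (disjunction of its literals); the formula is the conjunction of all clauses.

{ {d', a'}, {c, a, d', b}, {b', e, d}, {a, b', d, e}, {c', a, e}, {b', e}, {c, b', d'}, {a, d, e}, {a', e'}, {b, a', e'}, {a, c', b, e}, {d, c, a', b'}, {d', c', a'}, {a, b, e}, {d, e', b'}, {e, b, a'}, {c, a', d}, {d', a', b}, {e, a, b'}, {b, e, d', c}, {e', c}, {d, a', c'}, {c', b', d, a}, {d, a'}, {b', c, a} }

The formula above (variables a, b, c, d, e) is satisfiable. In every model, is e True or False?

Suppose e = 0.
(b') alone gives b = 0.
(a) alone gives a = 1.
But (a') is also a unit clause — contradiction.
So every satisfying assignment has e = True.

True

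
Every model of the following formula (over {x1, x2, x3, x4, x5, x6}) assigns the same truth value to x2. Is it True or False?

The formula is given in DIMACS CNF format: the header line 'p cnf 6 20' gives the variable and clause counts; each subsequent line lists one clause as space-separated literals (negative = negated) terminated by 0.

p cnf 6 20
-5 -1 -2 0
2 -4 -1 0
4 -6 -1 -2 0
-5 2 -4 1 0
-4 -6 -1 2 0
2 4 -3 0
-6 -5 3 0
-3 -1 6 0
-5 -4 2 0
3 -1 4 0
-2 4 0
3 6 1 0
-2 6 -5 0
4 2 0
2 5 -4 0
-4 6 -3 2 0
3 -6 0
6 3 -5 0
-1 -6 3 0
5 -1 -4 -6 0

Suppose x2 = False.
(x4) alone gives x4 = True.
(¬x1) alone gives x1 = False.
(¬x5) alone gives x5 = False.
That conflicts with the unit clause (x5).
So every satisfying assignment has x2 = True.

True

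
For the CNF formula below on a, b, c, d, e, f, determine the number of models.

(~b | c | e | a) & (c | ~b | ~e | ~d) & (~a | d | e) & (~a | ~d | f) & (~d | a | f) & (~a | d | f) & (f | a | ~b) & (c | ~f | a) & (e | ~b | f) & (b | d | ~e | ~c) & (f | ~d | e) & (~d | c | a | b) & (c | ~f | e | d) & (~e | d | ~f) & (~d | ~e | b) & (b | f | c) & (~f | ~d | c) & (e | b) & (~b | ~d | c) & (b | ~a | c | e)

There are 2^6 = 64 truth assignments over (a, b, c, d, e, f).
Split on d. With d = 1, the clauses containing d are satisfied and ~d drops from the rest; 4 of the 2^5 = 32 assignments to the other variables satisfy what remains.
With d = 0, by the same count on the reduced clause set, 1 assignment works.
(One model: a=F, b=T, c=T, d=F, e=F, f=T.)
Total: 4 + 1 = 5.

5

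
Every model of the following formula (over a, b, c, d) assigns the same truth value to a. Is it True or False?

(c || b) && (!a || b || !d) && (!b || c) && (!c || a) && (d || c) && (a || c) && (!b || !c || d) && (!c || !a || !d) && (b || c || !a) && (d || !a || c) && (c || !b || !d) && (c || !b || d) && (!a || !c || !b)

Suppose a = false.
Unit clause (!c) forces c = false.
That conflicts with the unit clause (c).
So every satisfying assignment has a = True.

True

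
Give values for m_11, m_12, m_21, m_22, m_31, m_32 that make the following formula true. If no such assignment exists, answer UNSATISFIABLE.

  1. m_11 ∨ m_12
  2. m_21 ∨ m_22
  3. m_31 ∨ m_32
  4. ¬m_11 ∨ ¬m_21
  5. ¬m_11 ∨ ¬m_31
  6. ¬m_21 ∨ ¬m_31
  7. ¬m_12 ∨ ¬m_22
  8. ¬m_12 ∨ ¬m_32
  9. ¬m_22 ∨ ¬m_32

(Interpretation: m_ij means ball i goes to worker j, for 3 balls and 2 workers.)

UNSATISFIABLE

Suppose m_11 = True.
Unit clause (¬m_21) forces m_21 = False.
Unit clause (m_22) forces m_22 = True.
Unit clause (¬m_31) forces m_31 = False.
Unit clause (m_32) forces m_32 = True.
That conflicts with the unit clause (¬m_32).
So m_11 must be the other value — set m_11 = False.
Unit clause (m_12) forces m_12 = True.
Unit clause (¬m_22) forces m_22 = False.
Unit clause (m_21) forces m_21 = True.
Unit clause (¬m_31) forces m_31 = False.
Unit clause (m_32) forces m_32 = True.
That conflicts with the unit clause (¬m_32).
Both values of m_11 lead to a conflict.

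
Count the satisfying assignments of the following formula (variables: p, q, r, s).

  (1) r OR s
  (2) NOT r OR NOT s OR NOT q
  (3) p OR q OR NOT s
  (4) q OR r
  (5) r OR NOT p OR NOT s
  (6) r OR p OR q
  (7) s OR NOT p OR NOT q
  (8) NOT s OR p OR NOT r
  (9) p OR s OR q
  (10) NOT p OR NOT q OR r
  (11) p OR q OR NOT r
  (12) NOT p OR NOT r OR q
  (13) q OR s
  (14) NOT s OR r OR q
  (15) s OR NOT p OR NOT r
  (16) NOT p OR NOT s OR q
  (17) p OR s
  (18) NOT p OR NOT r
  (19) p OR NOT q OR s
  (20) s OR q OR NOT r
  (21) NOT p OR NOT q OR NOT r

1

There are 2^4 = 16 truth assignments over (p, q, r, s).
Split on p. With p = true, the clauses containing p are satisfied and NOT p drops from the rest; 0 of the 2^3 = 8 assignments to the other variables satisfy what remains.
With p = false, by the same count on the reduced clause set, 1 assignment works.
(One model: p=F, q=T, r=F, s=T.)
Total: 0 + 1 = 1.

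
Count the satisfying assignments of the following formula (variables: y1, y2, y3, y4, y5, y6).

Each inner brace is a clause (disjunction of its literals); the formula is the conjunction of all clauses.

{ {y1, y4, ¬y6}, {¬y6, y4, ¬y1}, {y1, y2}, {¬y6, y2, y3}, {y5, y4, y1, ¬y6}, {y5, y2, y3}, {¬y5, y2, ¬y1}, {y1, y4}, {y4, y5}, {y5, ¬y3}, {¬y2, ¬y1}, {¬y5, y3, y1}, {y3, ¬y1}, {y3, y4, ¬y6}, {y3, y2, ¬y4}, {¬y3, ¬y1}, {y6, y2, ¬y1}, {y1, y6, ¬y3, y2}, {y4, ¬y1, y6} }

4

There are 2^6 = 64 truth assignments over (y1, y2, y3, y4, y5, y6).
Split on y1. With y1 = True, the clauses containing y1 are satisfied and ¬y1 drops from the rest; 0 of the 2^5 = 32 assignments to the other variables satisfy what remains.
With y1 = False, by the same count on the reduced clause set, 4 assignments work.
Total: 0 + 4 = 4.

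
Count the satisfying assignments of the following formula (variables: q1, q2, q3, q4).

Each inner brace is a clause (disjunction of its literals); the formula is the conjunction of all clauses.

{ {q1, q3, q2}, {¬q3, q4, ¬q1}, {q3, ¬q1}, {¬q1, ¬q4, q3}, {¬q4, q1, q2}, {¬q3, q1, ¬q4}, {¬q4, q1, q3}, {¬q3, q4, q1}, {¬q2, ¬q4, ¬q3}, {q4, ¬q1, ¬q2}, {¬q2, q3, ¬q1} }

There are 2^4 = 16 truth assignments over (q1, q2, q3, q4).
Check each against the 11 clauses (columns in the order q1, q2, q3, q4):
  F F F F  ✗ fails (q1 ∨ q3 ∨ q2)
  F F F T  ✗ fails (q1 ∨ q3 ∨ q2)
  F F T F  ✗ fails (¬q3 ∨ q4 ∨ q1)
  F F T T  ✗ fails (¬q4 ∨ q1 ∨ q2)
  F T F F  ✓ satisfies all
  F T F T  ✗ fails (¬q4 ∨ q1 ∨ q3)
  F T T F  ✗ fails (¬q3 ∨ q4 ∨ q1)
  F T T T  ✗ fails (¬q3 ∨ q1 ∨ ¬q4)
  T F F F  ✗ fails (q3 ∨ ¬q1)
  T F F T  ✗ fails (q3 ∨ ¬q1)
  T F T F  ✗ fails (¬q3 ∨ q4 ∨ ¬q1)
  T F T T  ✓ satisfies all
  T T F F  ✗ fails (q3 ∨ ¬q1)
  T T F T  ✗ fails (q3 ∨ ¬q1)
  T T T F  ✗ fails (¬q3 ∨ q4 ∨ ¬q1)
  T T T T  ✗ fails (¬q2 ∨ ¬q4 ∨ ¬q3)
2 of the 16 rows are models.

2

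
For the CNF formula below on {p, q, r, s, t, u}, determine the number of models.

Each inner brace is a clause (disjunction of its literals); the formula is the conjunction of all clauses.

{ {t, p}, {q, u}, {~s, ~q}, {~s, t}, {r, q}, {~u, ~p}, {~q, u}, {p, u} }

4

There are 2^6 = 64 truth assignments over (p, q, r, s, t, u).
Split on s. With s = 1, the clauses containing s are satisfied and ~s drops from the rest; 1 of the 2^5 = 32 assignments to the other variables satisfy what remains.
With s = 0, by the same count on the reduced clause set, 3 assignments work.
Total: 1 + 3 = 4.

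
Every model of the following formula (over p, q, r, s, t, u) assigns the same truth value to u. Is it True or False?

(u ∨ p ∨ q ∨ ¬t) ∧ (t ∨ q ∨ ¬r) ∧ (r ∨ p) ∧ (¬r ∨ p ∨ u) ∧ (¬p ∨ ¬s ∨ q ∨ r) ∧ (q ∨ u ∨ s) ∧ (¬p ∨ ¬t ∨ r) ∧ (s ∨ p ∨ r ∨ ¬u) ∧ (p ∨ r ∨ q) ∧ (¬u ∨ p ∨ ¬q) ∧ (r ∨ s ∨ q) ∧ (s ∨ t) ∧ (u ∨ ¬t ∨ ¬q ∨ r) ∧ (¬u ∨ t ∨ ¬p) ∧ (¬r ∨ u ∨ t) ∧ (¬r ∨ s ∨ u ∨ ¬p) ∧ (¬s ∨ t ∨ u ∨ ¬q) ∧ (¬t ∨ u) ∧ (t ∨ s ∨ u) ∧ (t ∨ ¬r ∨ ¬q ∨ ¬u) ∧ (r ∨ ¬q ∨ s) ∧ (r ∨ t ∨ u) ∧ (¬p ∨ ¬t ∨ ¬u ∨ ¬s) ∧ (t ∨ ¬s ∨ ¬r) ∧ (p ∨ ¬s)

True

Suppose u = False.
The clause (¬t) is unit, so t = False.
The clause (s) is unit, so s = True.
The clause (¬r) is unit, so r = False.
Now (r) is unsatisfied and unit — conflict.
So every satisfying assignment has u = True.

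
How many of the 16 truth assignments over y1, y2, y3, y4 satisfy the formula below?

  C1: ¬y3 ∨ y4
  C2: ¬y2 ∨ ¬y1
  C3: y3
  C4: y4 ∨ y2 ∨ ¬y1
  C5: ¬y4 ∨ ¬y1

2

There are 2^4 = 16 truth assignments over (y1, y2, y3, y4).
Check each against the 5 clauses (columns in the order y1, y2, y3, y4):
  F F F F  ✗ fails (y3)
  F F F T  ✗ fails (y3)
  F F T F  ✗ fails (¬y3 ∨ y4)
  F F T T  ✓ satisfies all
  F T F F  ✗ fails (y3)
  F T F T  ✗ fails (y3)
  F T T F  ✗ fails (¬y3 ∨ y4)
  F T T T  ✓ satisfies all
  T F F F  ✗ fails (y3)
  T F F T  ✗ fails (y3)
  T F T F  ✗ fails (¬y3 ∨ y4)
  T F T T  ✗ fails (¬y4 ∨ ¬y1)
  T T F F  ✗ fails (¬y2 ∨ ¬y1)
  T T F T  ✗ fails (¬y2 ∨ ¬y1)
  T T T F  ✗ fails (¬y3 ∨ y4)
  T T T T  ✗ fails (¬y2 ∨ ¬y1)
2 of the 16 rows are models.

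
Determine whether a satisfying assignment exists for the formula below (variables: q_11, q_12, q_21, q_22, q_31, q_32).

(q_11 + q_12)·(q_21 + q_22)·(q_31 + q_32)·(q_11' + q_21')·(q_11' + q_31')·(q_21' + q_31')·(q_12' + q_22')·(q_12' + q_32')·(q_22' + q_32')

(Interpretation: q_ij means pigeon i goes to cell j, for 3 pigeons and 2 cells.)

Unsatisfiable

Suppose q_11 = 1.
Unit clause (q_21') forces q_21 = 0.
Unit clause (q_22) forces q_22 = 1.
Unit clause (q_31') forces q_31 = 0.
Unit clause (q_32) forces q_32 = 1.
But (q_32') is also a unit clause — contradiction.
So q_11 must be the other value — set q_11 = 0.
Unit clause (q_12) forces q_12 = 1.
Unit clause (q_22') forces q_22 = 0.
Unit clause (q_21) forces q_21 = 1.
Unit clause (q_31') forces q_31 = 0.
Unit clause (q_32) forces q_32 = 1.
But (q_32') is also a unit clause — contradiction.
Neither q_11 = 1 nor q_11 = 0 works.
No assignment satisfies every clause.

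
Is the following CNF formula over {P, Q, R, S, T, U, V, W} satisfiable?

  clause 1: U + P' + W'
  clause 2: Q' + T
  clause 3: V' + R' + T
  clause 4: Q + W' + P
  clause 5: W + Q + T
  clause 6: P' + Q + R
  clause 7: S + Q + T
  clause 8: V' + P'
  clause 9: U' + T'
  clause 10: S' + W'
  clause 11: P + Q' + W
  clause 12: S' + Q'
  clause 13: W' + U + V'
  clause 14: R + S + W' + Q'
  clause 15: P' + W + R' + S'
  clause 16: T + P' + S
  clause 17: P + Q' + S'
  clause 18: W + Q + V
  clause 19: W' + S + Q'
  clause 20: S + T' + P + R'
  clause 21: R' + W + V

Case Q = 0:
Case W = 0:
(T) alone gives T = 1.
(U') alone gives U = 0.
(V) alone gives V = 1.
(P') alone gives P = 0.
Case S = 0:
(R') alone gives R = 0.
This assignment satisfies each clause.
A satisfying assignment: P: 0,  Q: 0,  R: 0,  S: 0,  T: 1,  U: 0,  V: 1,  W: 0.

Satisfiable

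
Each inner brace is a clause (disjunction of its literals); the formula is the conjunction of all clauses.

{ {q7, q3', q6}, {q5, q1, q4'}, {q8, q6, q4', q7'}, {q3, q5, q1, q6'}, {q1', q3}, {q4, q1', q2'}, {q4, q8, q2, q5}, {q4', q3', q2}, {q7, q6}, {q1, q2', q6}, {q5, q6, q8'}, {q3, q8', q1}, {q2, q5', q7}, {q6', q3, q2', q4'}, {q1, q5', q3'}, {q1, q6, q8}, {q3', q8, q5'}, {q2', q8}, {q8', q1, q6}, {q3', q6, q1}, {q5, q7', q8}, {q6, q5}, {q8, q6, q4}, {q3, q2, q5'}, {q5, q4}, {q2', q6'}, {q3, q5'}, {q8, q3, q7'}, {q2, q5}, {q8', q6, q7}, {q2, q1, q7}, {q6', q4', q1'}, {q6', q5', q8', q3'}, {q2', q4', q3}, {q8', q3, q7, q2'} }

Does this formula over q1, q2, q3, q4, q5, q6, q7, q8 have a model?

Satisfiable

Branch on q1: set q1 = 1.
Unit clause (q3) forces q3 = 1.
Branch on q7: set q7 = 1.
Branch on q4: set q4 = 1.
Unit clause (q2) forces q2 = 1.
Unit clause (q8) forces q8 = 1.
Unit clause (q6') forces q6 = 0.
Unit clause (q5) forces q5 = 1.
All clauses are satisfied.
A satisfying assignment: q1: 1, q2: 1, q3: 1, q4: 1, q5: 1, q6: 0, q7: 1, q8: 1.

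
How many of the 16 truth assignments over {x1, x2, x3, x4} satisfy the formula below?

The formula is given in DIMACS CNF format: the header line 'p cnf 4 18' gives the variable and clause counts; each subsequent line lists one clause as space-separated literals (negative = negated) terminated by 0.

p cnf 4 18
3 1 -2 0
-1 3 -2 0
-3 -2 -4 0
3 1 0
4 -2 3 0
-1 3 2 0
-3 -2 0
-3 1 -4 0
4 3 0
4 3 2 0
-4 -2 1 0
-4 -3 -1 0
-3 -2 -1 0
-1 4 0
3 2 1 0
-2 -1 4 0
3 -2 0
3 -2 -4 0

1

There are 2^4 = 16 truth assignments over (x1, x2, x3, x4).
Split on x2. With x2 = True, the clauses containing x2 are satisfied and ¬x2 drops from the rest; 0 of the 2^3 = 8 assignments to the other variables satisfy what remains.
With x2 = False, by the same count on the reduced clause set, 1 assignment works.
Total: 0 + 1 = 1.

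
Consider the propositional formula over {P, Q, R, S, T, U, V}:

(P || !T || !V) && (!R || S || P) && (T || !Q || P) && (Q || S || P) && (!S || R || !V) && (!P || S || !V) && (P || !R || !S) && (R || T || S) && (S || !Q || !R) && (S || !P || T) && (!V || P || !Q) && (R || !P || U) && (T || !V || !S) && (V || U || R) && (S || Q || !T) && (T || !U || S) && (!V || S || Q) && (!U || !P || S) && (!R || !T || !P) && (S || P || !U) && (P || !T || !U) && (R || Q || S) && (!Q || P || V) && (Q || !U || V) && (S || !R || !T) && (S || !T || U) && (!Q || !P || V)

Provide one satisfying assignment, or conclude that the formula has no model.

P ↦ true, Q ↦ false, R ↦ true, S ↦ true, T ↦ false, U ↦ false, V ↦ false

Branch on P: set P = true.
Branch on S: set S = true.
Branch on R: set R = true.
The clause (!T) is unit, so T = false.
The clause (!V) is unit, so V = false.
The clause (!Q) is unit, so Q = false.
The clause (!U) is unit, so U = false.
All clauses are satisfied.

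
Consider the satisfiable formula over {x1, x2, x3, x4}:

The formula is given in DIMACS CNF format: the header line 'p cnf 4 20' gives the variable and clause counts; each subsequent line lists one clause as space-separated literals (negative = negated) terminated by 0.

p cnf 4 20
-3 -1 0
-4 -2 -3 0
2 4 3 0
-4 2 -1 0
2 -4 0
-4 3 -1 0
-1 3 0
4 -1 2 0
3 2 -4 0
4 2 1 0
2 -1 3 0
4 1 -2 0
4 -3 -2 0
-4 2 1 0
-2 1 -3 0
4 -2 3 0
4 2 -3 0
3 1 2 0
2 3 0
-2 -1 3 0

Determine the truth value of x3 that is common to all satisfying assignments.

Suppose x3 = True.
(¬x1) alone gives x1 = False.
(¬x2) alone gives x2 = False.
(¬x4) alone gives x4 = False.
That conflicts with the unit clause (x4).
So every satisfying assignment has x3 = False.

False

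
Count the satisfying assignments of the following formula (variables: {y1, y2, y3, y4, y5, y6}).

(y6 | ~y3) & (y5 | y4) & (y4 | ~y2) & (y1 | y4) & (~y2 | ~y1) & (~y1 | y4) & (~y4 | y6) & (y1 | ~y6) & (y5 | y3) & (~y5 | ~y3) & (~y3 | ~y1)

1

There are 2^6 = 64 truth assignments over (y1, y2, y3, y4, y5, y6).
Split on y6. With y6 = 1, the clauses containing y6 are satisfied and ~y6 drops from the rest; 1 of the 2^5 = 32 assignments to the other variables satisfy what remains.
With y6 = 0, by the same count on the reduced clause set, 0 assignments work.
(One model: y1=T, y2=F, y3=F, y4=T, y5=T, y6=T.)
Total: 1 + 0 = 1.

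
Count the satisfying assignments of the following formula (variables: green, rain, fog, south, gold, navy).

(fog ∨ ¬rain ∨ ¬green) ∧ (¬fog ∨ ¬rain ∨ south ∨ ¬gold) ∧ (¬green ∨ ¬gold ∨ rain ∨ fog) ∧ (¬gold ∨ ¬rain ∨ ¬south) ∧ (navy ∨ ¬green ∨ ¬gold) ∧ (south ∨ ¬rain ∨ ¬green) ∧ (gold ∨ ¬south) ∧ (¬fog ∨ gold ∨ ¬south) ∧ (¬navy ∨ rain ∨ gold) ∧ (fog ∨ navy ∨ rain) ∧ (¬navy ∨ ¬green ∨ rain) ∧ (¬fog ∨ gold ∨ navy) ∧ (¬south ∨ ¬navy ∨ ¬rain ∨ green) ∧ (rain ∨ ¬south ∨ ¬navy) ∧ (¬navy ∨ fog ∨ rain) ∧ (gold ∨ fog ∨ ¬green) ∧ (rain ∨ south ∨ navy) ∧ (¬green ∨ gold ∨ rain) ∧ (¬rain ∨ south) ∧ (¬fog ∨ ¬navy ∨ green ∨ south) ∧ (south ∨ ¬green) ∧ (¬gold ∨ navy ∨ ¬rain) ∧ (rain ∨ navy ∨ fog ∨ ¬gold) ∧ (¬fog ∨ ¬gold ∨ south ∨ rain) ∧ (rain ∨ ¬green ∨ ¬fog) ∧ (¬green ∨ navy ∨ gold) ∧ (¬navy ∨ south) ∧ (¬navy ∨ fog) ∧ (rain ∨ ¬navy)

There are 2^6 = 64 truth assignments over (green, rain, fog, south, gold, navy).
Split on navy. With navy = True, the clauses containing navy are satisfied and ¬navy drops from the rest; 0 of the 2^5 = 32 assignments to the other variables satisfy what remains.
With navy = False, by the same count on the reduced clause set, 1 assignment works.
(One model: green=F, rain=F, fog=T, south=T, gold=T, navy=F.)
Total: 0 + 1 = 1.

1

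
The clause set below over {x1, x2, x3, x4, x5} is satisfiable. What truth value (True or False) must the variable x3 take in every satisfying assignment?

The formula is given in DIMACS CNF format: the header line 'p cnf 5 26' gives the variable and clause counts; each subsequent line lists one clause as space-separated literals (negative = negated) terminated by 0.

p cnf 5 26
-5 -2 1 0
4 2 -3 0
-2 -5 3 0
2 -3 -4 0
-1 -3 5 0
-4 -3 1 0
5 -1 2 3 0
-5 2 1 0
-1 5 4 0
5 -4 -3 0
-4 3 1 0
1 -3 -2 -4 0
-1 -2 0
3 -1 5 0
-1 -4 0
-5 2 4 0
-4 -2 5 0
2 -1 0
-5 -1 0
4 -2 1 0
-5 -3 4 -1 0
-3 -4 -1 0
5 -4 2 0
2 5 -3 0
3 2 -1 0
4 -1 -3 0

False

Suppose x3 = True.
Try x4 = True.
The clause (x2) is unit, so x2 = True.
The clause (x1) is unit, so x1 = True.
That conflicts with the unit clause (¬x1).
So x4 must be the other value — set x4 = False.
The clause (x2) is unit, so x2 = True.
The clause (¬x1) is unit, so x1 = False.
That conflicts with the unit clause (x1).
Neither x4 = True nor x4 = False works.
So every satisfying assignment has x3 = False.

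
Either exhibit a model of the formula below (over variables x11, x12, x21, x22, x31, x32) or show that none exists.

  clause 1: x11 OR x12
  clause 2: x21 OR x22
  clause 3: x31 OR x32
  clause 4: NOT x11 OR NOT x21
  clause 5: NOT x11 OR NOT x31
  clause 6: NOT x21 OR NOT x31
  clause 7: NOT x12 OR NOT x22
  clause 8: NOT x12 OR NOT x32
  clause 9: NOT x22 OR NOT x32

Try x11 = true.
From the singleton clause (NOT x21), x21 = false.
From the singleton clause (x22), x22 = true.
From the singleton clause (NOT x31), x31 = false.
From the singleton clause (x32), x32 = true.
Now (NOT x32) is unsatisfied and unit — conflict.
So x11 must be the other value — set x11 = false.
From the singleton clause (x12), x12 = true.
From the singleton clause (NOT x22), x22 = false.
From the singleton clause (x21), x21 = true.
From the singleton clause (NOT x31), x31 = false.
From the singleton clause (x32), x32 = true.
Now (NOT x32) is unsatisfied and unit — conflict.
Both values of x11 lead to a conflict.

UNSATISFIABLE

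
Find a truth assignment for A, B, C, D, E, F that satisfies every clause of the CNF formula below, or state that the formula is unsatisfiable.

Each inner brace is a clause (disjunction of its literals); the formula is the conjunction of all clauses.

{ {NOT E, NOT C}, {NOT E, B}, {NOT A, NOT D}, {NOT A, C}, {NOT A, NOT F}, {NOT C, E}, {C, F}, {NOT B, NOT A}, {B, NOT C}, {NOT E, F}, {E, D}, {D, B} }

A ↦ false; B ↦ true; C ↦ false; D ↦ true; E ↦ true; F ↦ true

Try E = true.
(NOT C) alone gives C = false.
(B) alone gives B = true.
(NOT A) alone gives A = false.
(F) alone gives F = true.
Every clause is now satisfied; D is unconstrained.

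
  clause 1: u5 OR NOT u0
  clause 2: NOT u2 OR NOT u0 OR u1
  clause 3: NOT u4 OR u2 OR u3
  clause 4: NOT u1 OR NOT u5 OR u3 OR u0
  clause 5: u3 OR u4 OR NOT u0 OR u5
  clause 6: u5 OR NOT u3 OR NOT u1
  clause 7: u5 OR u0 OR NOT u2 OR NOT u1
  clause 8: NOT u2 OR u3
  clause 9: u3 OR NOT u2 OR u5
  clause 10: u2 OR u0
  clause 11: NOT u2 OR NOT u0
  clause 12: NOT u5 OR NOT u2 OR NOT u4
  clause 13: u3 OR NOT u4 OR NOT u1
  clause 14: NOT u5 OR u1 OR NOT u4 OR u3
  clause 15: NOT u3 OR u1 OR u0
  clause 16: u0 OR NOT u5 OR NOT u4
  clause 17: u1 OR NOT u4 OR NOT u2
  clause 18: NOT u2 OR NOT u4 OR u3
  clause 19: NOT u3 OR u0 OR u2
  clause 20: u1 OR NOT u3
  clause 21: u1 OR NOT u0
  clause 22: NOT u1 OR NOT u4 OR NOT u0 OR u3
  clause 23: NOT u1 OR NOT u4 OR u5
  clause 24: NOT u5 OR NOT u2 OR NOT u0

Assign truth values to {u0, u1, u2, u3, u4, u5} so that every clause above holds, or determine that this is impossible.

u0: true,  u1: true,  u2: false,  u3: true,  u4: true,  u5: true

Suppose u5 = true.
Suppose u2 = false.
(u0) alone gives u0 = true.
(u1) alone gives u1 = true.
Suppose u4 = true.
(u3) alone gives u3 = true.
This assignment satisfies each clause.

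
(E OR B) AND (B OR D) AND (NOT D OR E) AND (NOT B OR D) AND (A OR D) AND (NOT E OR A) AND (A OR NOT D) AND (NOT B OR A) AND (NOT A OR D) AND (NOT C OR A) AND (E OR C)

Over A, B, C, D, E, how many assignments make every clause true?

There are 2^5 = 32 truth assignments over (A, B, C, D, E).
Split on A. With A = true, the clauses containing A are satisfied and NOT A drops from the rest; 4 of the 2^4 = 16 assignments to the other variables satisfy what remains.
With A = false, by the same count on the reduced clause set, 0 assignments work.
Total: 4 + 0 = 4.

4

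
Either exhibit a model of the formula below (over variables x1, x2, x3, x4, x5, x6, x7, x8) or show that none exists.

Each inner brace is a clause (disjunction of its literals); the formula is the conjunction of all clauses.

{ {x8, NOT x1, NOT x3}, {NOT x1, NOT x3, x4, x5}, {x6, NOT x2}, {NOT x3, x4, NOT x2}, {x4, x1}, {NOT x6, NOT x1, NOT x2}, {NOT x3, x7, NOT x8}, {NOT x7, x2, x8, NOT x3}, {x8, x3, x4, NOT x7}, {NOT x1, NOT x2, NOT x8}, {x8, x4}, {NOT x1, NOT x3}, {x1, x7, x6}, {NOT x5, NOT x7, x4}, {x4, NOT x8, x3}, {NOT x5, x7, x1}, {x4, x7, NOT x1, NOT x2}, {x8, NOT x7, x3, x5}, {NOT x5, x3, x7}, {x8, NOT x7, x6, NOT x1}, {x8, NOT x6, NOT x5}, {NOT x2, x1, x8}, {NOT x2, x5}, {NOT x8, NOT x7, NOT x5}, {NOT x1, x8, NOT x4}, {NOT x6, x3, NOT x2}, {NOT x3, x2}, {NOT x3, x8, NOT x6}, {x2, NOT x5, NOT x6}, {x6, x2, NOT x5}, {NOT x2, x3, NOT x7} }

x1=true, x2=false, x3=false, x4=true, x5=false, x6=false, x7=false, x8=true

Case x6 = false:
The clause (NOT x2) is unit, so x2 = false.
The clause (NOT x3) is unit, so x3 = false.
The clause (NOT x5) is unit, so x5 = false.
Case x4 = true:
Case x1 = true:
The clause (x8) is unit, so x8 = true.
Every clause is now satisfied; x7 is unconstrained.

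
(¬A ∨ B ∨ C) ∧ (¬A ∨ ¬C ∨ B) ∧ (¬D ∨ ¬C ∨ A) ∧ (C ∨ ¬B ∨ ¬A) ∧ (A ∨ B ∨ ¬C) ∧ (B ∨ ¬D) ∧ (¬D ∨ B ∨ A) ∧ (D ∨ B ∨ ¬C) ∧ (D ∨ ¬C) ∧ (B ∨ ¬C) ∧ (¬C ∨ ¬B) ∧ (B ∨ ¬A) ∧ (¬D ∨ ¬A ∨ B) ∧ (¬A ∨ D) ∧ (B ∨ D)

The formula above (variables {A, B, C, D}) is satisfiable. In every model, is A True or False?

False

Suppose A = True.
The clause (B) is unit, so B = True.
The clause (C) is unit, so C = True.
Now (¬C) is unsatisfied and unit — conflict.
So every satisfying assignment has A = False.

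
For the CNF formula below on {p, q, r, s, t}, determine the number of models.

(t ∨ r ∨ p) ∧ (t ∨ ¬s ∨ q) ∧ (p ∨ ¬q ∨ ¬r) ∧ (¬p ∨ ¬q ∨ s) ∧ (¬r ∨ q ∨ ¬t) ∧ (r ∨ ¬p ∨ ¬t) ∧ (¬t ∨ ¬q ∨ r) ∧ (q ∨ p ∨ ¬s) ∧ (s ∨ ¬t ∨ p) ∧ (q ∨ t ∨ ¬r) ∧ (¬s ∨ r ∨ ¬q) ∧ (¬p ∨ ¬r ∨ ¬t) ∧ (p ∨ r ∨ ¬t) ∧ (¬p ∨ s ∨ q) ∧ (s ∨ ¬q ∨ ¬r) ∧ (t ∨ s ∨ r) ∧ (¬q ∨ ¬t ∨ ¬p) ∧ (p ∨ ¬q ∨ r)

There are 2^5 = 32 truth assignments over (p, q, r, s, t).
Split on s. With s = True, the clauses containing s are satisfied and ¬s drops from the rest; 1 of the 2^4 = 16 assignments to the other variables satisfy what remains.
With s = False, by the same count on the reduced clause set, 0 assignments work.
(One model: p=T, q=T, r=T, s=T, t=F.)
Total: 1 + 0 = 1.

1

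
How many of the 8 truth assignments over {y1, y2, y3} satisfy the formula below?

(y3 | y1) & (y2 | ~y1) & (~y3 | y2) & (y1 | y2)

There are 2^3 = 8 truth assignments over (y1, y2, y3).
Split on y3. With y3 = 1, the clauses containing y3 are satisfied and ~y3 drops from the rest; 2 of the 2^2 = 4 assignments to the other variables satisfy what remains.
With y3 = 0, by the same count on the reduced clause set, 1 assignment works.
(One model: y1=F, y2=T, y3=T.)
Total: 2 + 1 = 3.

3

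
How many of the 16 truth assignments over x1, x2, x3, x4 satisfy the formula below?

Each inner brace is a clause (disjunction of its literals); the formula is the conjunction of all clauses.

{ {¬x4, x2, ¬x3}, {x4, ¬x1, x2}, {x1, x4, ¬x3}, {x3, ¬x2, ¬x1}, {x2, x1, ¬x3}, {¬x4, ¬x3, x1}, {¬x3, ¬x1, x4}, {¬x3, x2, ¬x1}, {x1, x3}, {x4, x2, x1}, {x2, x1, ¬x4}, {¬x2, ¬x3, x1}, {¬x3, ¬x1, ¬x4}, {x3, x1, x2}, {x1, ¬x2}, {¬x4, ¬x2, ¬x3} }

There are 2^4 = 16 truth assignments over (x1, x2, x3, x4).
Check each against the 16 clauses (columns in the order x1, x2, x3, x4):
  F F F F  ✗ fails (x1 ∨ x3)
  F F F T  ✗ fails (x1 ∨ x3)
  F F T F  ✗ fails (x1 ∨ x4 ∨ ¬x3)
  F F T T  ✗ fails (¬x4 ∨ x2 ∨ ¬x3)
  F T F F  ✗ fails (x1 ∨ x3)
  F T F T  ✗ fails (x1 ∨ x3)
  F T T F  ✗ fails (x1 ∨ x4 ∨ ¬x3)
  F T T T  ✗ fails (¬x4 ∨ ¬x3 ∨ x1)
  T F F F  ✗ fails (x4 ∨ ¬x1 ∨ x2)
  T F F T  ✓ satisfies all
  T F T F  ✗ fails (x4 ∨ ¬x1 ∨ x2)
  T F T T  ✗ fails (¬x4 ∨ x2 ∨ ¬x3)
  T T F F  ✗ fails (x3 ∨ ¬x2 ∨ ¬x1)
  T T F T  ✗ fails (x3 ∨ ¬x2 ∨ ¬x1)
  T T T F  ✗ fails (¬x3 ∨ ¬x1 ∨ x4)
  T T T T  ✗ fails (¬x3 ∨ ¬x1 ∨ ¬x4)
1 of the 16 rows is a model.

1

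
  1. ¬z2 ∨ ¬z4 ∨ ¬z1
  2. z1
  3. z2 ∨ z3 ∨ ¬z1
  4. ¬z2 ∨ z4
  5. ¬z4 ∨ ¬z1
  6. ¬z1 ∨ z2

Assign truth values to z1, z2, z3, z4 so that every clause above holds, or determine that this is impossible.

From the singleton clause (z1), z1 = True.
From the singleton clause (¬z4), z4 = False.
From the singleton clause (¬z2), z2 = False.
That conflicts with the unit clause (z2).

UNSATISFIABLE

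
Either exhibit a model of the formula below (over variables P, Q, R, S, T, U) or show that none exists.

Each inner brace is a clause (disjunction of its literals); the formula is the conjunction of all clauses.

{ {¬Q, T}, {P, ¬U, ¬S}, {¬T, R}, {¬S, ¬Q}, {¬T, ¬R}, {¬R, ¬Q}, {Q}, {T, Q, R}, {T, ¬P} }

The clause (Q) is unit, so Q = True.
The clause (T) is unit, so T = True.
The clause (R) is unit, so R = True.
That conflicts with the unit clause (¬R).

UNSATISFIABLE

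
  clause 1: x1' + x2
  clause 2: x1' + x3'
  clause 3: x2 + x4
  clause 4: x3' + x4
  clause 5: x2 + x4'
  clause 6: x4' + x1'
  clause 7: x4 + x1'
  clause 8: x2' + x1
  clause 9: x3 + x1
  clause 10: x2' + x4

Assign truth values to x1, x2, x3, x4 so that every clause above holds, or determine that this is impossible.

Try x1 = 0.
Unit clause (x2') forces x2 = 0.
Unit clause (x4) forces x4 = 1.
That conflicts with the unit clause (x4').
Undo x1 and try x1 = 1.
Unit clause (x2) forces x2 = 1.
Unit clause (x3') forces x3 = 0.
Unit clause (x4') forces x4 = 0.
That conflicts with the unit clause (x4).
Both values of x1 lead to a conflict.

UNSATISFIABLE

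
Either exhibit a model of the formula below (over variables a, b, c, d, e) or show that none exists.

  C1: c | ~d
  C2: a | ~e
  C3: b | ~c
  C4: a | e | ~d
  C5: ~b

a=1; b=0; c=0; d=0; e=0

From the singleton clause (~b), b = 0.
From the singleton clause (~c), c = 0.
From the singleton clause (~d), d = 0.
Try a = 1.
No clause remains; e is free.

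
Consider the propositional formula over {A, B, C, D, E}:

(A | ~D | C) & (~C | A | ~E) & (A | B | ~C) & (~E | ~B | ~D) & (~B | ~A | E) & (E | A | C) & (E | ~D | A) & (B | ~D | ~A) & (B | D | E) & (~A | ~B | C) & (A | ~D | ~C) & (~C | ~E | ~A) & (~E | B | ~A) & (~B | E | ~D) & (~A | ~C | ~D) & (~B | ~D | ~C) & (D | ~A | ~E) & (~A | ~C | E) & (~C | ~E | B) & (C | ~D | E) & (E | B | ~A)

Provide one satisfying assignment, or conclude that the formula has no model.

A ↦ 0; B ↦ 1; C ↦ 0; D ↦ 0; E ↦ 1

Branch on A: set A = 0.
Branch on D: set D = 0.
Branch on C: set C = 0.
The clause (E) is unit, so E = 1.
No clause remains; B is free.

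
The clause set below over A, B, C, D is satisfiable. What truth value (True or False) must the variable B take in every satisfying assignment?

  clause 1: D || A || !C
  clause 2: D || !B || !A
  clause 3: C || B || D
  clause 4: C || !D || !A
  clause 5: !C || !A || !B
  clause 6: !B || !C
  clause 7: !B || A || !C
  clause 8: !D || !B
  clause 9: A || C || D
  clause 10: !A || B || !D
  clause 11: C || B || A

Suppose B = true.
(!C) alone gives C = false.
(!D) alone gives D = false.
(!A) alone gives A = false.
That conflicts with the unit clause (A).
So every satisfying assignment has B = False.

False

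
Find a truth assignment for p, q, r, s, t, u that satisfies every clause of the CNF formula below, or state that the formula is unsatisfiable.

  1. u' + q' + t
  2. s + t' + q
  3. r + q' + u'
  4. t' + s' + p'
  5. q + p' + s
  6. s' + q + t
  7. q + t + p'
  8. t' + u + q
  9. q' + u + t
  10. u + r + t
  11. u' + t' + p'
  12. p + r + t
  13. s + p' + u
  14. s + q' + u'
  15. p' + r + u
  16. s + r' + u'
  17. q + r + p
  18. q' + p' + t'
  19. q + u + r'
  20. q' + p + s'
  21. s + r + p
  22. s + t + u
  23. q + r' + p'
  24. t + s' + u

Case u = 0:
Case t = 1:
Unit clause (q) forces q = 1.
Unit clause (p') forces p = 0.
Unit clause (s') forces s = 0.
Unit clause (r) forces r = 1.
All clauses are satisfied.

p ↦ 0,  q ↦ 1,  r ↦ 1,  s ↦ 0,  t ↦ 1,  u ↦ 0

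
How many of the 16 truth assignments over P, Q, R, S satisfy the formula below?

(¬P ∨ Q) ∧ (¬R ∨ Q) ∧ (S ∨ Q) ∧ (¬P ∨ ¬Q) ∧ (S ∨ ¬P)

5

There are 2^4 = 16 truth assignments over (P, Q, R, S).
Split on R. With R = True, the clauses containing R are satisfied and ¬R drops from the rest; 2 of the 2^3 = 8 assignments to the other variables satisfy what remains.
With R = False, by the same count on the reduced clause set, 3 assignments work.
Total: 2 + 3 = 5.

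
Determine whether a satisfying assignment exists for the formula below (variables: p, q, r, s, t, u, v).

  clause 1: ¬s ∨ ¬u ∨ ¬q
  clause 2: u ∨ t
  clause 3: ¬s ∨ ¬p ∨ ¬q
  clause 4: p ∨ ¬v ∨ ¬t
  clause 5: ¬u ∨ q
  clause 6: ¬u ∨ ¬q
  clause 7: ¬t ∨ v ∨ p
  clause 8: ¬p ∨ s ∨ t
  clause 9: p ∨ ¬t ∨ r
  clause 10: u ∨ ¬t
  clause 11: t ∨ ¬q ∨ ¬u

Try u = True.
The clause (q) is unit, so q = True.
Now (¬q) is unsatisfied and unit — conflict.
Undo u and try u = False.
The clause (t) is unit, so t = True.
Now (¬t) is unsatisfied and unit — conflict.
Neither u = True nor u = False works.
No assignment satisfies every clause.

Unsatisfiable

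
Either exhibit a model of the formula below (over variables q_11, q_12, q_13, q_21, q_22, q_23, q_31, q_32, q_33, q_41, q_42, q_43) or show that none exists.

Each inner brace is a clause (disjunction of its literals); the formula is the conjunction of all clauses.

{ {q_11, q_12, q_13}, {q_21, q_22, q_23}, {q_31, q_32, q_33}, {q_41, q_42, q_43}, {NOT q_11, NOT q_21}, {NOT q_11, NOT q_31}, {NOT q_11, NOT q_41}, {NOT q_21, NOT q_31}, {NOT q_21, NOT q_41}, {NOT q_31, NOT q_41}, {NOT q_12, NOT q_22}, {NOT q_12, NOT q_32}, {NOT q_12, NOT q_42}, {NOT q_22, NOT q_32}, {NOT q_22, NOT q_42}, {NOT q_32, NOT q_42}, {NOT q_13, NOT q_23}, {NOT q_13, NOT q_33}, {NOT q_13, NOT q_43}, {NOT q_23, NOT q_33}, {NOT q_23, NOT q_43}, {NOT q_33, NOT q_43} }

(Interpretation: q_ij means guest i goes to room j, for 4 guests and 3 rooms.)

Branch on q_11: set q_11 = false.
Branch on q_12: set q_12 = true.
Unit clause (NOT q_22) forces q_22 = false.
Unit clause (NOT q_32) forces q_32 = false.
Unit clause (NOT q_42) forces q_42 = false.
Branch on q_21: set q_21 = true.
Unit clause (NOT q_31) forces q_31 = false.
Unit clause (q_33) forces q_33 = true.
Unit clause (NOT q_41) forces q_41 = false.
Unit clause (q_43) forces q_43 = true.
Now (NOT q_43) is unsatisfied and unit — conflict.
That branch fails; take q_21 = false instead.
Unit clause (q_23) forces q_23 = true.
Unit clause (NOT q_13) forces q_13 = false.
Unit clause (NOT q_33) forces q_33 = false.
Unit clause (q_31) forces q_31 = true.
Unit clause (NOT q_41) forces q_41 = false.
Unit clause (q_43) forces q_43 = true.
Now (NOT q_43) is unsatisfied and unit — conflict.
Neither q_21 = true nor q_21 = false works.
That branch fails; take q_12 = false instead.
Unit clause (q_13) forces q_13 = true.
Unit clause (NOT q_23) forces q_23 = false.
Unit clause (NOT q_33) forces q_33 = false.
Unit clause (NOT q_43) forces q_43 = false.
Branch on q_21: set q_21 = true.
Unit clause (NOT q_31) forces q_31 = false.
Unit clause (q_32) forces q_32 = true.
Unit clause (NOT q_41) forces q_41 = false.
Unit clause (q_42) forces q_42 = true.
Now (NOT q_42) is unsatisfied and unit — conflict.
That branch fails; take q_21 = false instead.
Unit clause (q_22) forces q_22 = true.
Unit clause (NOT q_32) forces q_32 = false.
Unit clause (q_31) forces q_31 = true.
Unit clause (NOT q_41) forces q_41 = false.
Unit clause (q_42) forces q_42 = true.
Now (NOT q_42) is unsatisfied and unit — conflict.
Neither q_21 = true nor q_21 = false works.
Neither q_12 = true nor q_12 = false works.
That branch fails; take q_11 = true instead.
Unit clause (NOT q_21) forces q_21 = false.
Unit clause (NOT q_31) forces q_31 = false.
Unit clause (NOT q_41) forces q_41 = false.
Branch on q_22: set q_22 = true.
Unit clause (NOT q_12) forces q_12 = false.
Unit clause (NOT q_32) forces q_32 = false.
Unit clause (q_33) forces q_33 = true.
Unit clause (NOT q_42) forces q_42 = false.
Unit clause (q_43) forces q_43 = true.
Now (NOT q_43) is unsatisfied and unit — conflict.
That branch fails; take q_22 = false instead.
Unit clause (q_23) forces q_23 = true.
Unit clause (NOT q_13) forces q_13 = false.
Unit clause (NOT q_33) forces q_33 = false.
Unit clause (q_32) forces q_32 = true.
Unit clause (NOT q_12) forces q_12 = false.
Unit clause (NOT q_42) forces q_42 = false.
Unit clause (q_43) forces q_43 = true.
Now (NOT q_43) is unsatisfied and unit — conflict.
Neither q_22 = true nor q_22 = false works.
Neither q_11 = true nor q_11 = false works.

UNSATISFIABLE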